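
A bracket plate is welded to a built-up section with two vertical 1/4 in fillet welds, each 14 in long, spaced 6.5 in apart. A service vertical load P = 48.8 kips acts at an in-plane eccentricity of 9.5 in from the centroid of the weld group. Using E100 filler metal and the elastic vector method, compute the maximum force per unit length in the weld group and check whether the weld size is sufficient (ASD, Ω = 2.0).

E100XX → F_EXX = 100 ksi.
Total weld length L_w = 28 in. Treat welds as unit-width lines.
Polar moment about centroid: J = 2[d³/12 + d(b/2)²] = 2[14³/12 + 14×3.25²] = 753.1 in³.
Direct shear f_v = P/L_w = 48.8 / 28 = 1.743 kip/in (vertical).
Torsion M = P·e = 48.8 × 9.5 = 463.6 kip·in.
Critical point at (x, y) = (3.25, 7) from centroid. f_tx = M·y/J = 4.309 kip/in; f_ty = M·x/J = 2.001 kip/in.
Resultant f_max = √[f_tx² + (f_v + f_ty)²] = √[4.309² + (1.743 + 2.001)²] = 5.708 kip/in.
Capacity per unit length: r_n/Ω = (1/2.0) × 0.6 × 100 × (0.707 × 0.25) = 5.302 kip/in.
5.708 > 5.302 → NOT adequate.

f_max ≈ 5.71 kip/in; NOT adequate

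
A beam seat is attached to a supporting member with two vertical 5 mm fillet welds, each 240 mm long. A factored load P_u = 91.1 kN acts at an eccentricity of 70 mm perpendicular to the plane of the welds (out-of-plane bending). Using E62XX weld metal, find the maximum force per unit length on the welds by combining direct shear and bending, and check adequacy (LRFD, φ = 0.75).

f_max ≈ 383 N/mm; adequate

E62XX → F_EXX = 620 MPa.
L_w = 2 × 240 = 480 mm; section modulus (unit throat) S = 2 × L²/6 = 19200 mm².
Direct shear f_v = P/L_w = 91.1×10³/480 = 189.8 N/mm.
Moment M = P × e = 91.1×10³ × 70 = 6377000 N·mm; bending f_b = M/S = 332.1 N/mm.
f_max = √(f_v² + f_b²) = √(189.8² + 332.1²) = 382.5 N/mm.
φr_n = 0.75 × 0.6 × 620 × (0.707 × 5) = 986.3 N/mm → adequate.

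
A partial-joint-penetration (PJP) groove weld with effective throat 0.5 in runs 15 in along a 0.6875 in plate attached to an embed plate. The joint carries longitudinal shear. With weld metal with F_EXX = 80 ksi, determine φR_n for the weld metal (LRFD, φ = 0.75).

Effective throat (given) t_e = 0.5 in.
A_we = 0.5 × 15 = 7.5 in².
F_nw = 0.6 F_EXX = 48 ksi.
φR_n = 0.75 × 48 × 7.5 = 270 kips.

φR_n ≈ 270 kips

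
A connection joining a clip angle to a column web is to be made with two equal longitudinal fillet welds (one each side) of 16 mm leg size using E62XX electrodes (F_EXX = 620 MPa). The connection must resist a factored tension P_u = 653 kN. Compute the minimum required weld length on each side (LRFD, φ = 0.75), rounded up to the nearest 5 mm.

Throat t_e = 0.707 × 16 = 11.31 mm.
φr_n = 0.75 × 0.6 × 620 × 11.31 × 10⁻³ = 3.156 kN/mm.
L_req = P_u / φr_n = 653 / 3.156 = 206.9 mm total.
Per side: 206.9 / 2 = 103.5 mm.
Round up → use L = 105 mm on each side.

L = 105 mm on each side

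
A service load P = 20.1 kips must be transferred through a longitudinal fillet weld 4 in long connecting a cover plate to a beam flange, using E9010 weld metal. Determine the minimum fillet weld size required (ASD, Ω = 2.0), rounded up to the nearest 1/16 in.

w = 5/16 in

E90XX → F_EXX = 90 ksi.
Total weld length L = 4 in.
Required throat t_e = P × Ω / (0.6 F_EXX × L) = 20.1 × 2.0 / (0.6 × 90 × 4) = 0.1861 in.
Required leg w = t_e / 0.707 = 0.2632 in → use 5/16 in.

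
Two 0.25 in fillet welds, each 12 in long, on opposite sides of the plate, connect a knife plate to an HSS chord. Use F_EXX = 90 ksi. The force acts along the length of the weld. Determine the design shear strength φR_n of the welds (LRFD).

Effective throat t_e = 0.707 × 0.25 = 0.1767 in.
Total length L = 24 in; A_we = 0.1767 × 24 = 4.242 in².
F_nw = 0.6 F_EXX = 0.6 × 90 = 54 ksi.
φR_n = 0.75 × 54 × 4.242 = 171.8 kip.

φR_n ≈ 172 kip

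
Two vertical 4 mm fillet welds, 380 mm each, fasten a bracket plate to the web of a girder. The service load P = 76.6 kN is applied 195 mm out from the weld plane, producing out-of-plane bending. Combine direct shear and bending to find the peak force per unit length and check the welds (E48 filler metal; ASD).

f_max ≈ 326 N/mm; adequate

E48XX → F_EXX = 480 MPa.
L_w = 2 × 380 = 760 mm; section modulus (unit throat) S = 2 × L²/6 = 48130 mm².
Direct shear f_v = P/L_w = 76.6×10³/760 = 100.8 N/mm.
Moment M = P × e = 76.6×10³ × 195 = 14937000 N·mm; bending f_b = M/S = 310.3 N/mm.
f_max = √(f_v² + f_b²) = √(100.8² + 310.3²) = 326.3 N/mm.
r_n/Ω = (1/2.0) × 0.6 × 480 × (0.707 × 4) = 407.2 N/mm → adequate.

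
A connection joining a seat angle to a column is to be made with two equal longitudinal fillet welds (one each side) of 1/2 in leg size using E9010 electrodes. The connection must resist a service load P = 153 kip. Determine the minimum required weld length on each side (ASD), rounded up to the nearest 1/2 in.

E90XX → F_EXX = 90 ksi.
Throat t_e = 0.707 × 0.5 = 0.3535 in.
r_n/Ω = (0.6 × 90 × 0.3535) / 2.0 = 9.544 kip/in.
L_req = P / (r_n/Ω) = 153 / 9.544 = 16.03 in total.
Per side: 16.03 / 2 = 8.015 in.
Round up → use L = 8.5 in on each side.

L = 8.5 in on each side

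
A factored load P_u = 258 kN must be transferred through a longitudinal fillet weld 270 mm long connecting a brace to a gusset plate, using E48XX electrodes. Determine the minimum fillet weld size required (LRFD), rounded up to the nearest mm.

E48XX → F_EXX = 480 MPa.
Total weld length L = 270 mm.
Required throat t_e = P_u / (φ × 0.6 F_EXX × L) = 258 / (0.75 × 0.6 × 480 × 270 × 10⁻³) = 4.424 mm.
Required leg w = t_e / 0.707 = 6.257 mm → use 7 mm.

w = 7 mm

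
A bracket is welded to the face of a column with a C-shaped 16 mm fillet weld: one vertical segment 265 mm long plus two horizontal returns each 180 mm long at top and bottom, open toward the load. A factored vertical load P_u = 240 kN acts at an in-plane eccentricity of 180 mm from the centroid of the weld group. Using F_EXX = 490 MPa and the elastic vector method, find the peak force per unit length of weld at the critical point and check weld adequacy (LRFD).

Total weld length L_w = 625 mm. Treat welds as unit-width lines.
Centroid: x̄ = 2×180×90 / 625 = 51.84 mm from the vertical weld.
Polar moment about centroid: J = I_x + I_y = [265³/12 + 2×180×132.5²] + [265×51.84² + 2(180³/12 + 180×38.16²)] = 10080000 mm³.
Direct shear f_v = P/L_w = 240×10³ / 625 = 384 N/mm (vertical).
Torsion M = P·e = 240×10³ × 180 = 43200000 N·mm.
Critical point at (x, y) = (128.2, 132.5) from centroid. f_tx = M·y/J = 567.9 N/mm; f_ty = M·x/J = 549.3 N/mm.
Resultant f_max = √[f_tx² + (f_v + f_ty)²] = √[567.9² + (384 + 549.3)²] = 1092 N/mm.
Capacity per unit length: φr_n = 0.75 × 0.6 × 490 × (0.707 × 16) = 2494 N/mm.
1092 ≤ 2494 → adequate.

f_max ≈ 1090 N/mm; adequate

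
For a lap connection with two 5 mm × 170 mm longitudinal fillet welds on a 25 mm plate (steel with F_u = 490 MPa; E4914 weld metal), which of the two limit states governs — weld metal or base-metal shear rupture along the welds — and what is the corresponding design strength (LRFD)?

E49XX → F_EXX = 490 MPa.
t_e = 0.707 × 5 = 3.535 mm; L = 340 mm.
Weld metal: φR_n = 0.75 × 0.6 × 490 × 3.535 × 340 × 10⁻³ = 265 kN.
Base metal (shear rupture): φR_n = 0.75 × 0.6 × 490 × 25 × 340 × 10⁻³ = 1874 kN.
Governing: weld metal.

φR_n ≈ 265 kN (weld metal governs)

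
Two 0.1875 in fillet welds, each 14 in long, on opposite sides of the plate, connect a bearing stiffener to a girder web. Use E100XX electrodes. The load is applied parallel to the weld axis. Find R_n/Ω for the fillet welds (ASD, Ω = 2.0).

R_n/Ω ≈ 111 kips

E100XX → F_EXX = 100 ksi.
Effective throat t_e = 0.707 × 0.1875 = 0.1326 in.
Total length L = 28 in; A_we = 0.1326 × 28 = 3.712 in².
F_nw = 0.6 F_EXX = 0.6 × 100 = 60 ksi.
R_n = 60 × 3.712 = 222.7 kips; R_n/Ω = 222.7/2.0 = 111.4 kips.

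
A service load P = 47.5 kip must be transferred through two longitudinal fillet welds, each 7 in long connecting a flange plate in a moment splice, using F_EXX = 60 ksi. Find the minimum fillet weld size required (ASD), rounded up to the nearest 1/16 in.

w = 5/16 in

Total weld length L = 14 in.
Required throat t_e = P × Ω / (0.6 F_EXX × L) = 47.5 × 2.0 / (0.6 × 60 × 14) = 0.1885 in.
Required leg w = t_e / 0.707 = 0.2666 in → use 5/16 in.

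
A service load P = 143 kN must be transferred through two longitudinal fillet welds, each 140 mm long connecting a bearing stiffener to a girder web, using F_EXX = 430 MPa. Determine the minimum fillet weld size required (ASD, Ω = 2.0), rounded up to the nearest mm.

w = 6 mm

Total weld length L = 280 mm.
Required throat t_e = P × Ω / (0.6 F_EXX × L) = 143 × 2.0 / (0.6 × 430 × 280 × 10⁻³) = 3.959 mm.
Required leg w = t_e / 0.707 = 5.6 mm → use 6 mm.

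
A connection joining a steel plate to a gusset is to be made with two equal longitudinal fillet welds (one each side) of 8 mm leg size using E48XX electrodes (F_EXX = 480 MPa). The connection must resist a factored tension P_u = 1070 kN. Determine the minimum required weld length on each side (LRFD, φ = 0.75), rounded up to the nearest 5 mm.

Throat t_e = 0.707 × 8 = 5.656 mm.
φr_n = 0.75 × 0.6 × 480 × 5.656 × 10⁻³ = 1.222 kN/mm.
L_req = P_u / φr_n = 1070 / 1.222 = 875.8 mm total.
Per side: 875.8 / 2 = 437.9 mm.
Round up → use L = 440 mm on each side.

L = 440 mm on each side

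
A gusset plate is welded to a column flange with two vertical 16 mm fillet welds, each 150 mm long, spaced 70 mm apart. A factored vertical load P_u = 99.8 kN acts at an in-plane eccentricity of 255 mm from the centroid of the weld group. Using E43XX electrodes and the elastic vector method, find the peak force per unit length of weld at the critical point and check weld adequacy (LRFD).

f_max ≈ 2420 N/mm; NOT adequate

E43XX → F_EXX = 430 MPa.
Total weld length L_w = 300 mm. Treat welds as unit-width lines.
Polar moment about centroid: J = 2[d³/12 + d(b/2)²] = 2[150³/12 + 150×35²] = 930000 mm³.
Direct shear f_v = P/L_w = 99.8×10³ / 300 = 332.7 N/mm (vertical).
Torsion M = P·e = 99.8×10³ × 255 = 25449000 N·mm.
Critical point at (x, y) = (35, 75) from centroid. f_tx = M·y/J = 2052 N/mm; f_ty = M·x/J = 957.8 N/mm.
Resultant f_max = √[f_tx² + (f_v + f_ty)²] = √[2052² + (332.7 + 957.8)²] = 2424 N/mm.
Capacity per unit length: φr_n = 0.75 × 0.6 × 430 × (0.707 × 16) = 2189 N/mm.
2424 > 2189 → NOT adequate.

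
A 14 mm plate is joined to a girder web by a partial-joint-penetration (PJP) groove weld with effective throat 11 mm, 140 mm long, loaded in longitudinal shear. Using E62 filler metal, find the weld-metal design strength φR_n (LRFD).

E62XX → F_EXX = 620 MPa.
Effective throat (given) t_e = 11 mm.
A_we = 11 × 140 = 1540 mm².
F_nw = 0.6 F_EXX = 372 MPa.
φR_n = 0.75 × 372 × 1540 × 10⁻³ = 429.7 kN.

φR_n ≈ 430 kN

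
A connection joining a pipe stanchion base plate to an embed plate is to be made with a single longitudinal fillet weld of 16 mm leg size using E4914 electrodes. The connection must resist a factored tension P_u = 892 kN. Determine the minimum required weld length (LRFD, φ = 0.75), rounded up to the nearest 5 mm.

L = 360 mm

E49XX → F_EXX = 490 MPa.
Throat t_e = 0.707 × 16 = 11.31 mm.
φr_n = 0.75 × 0.6 × 490 × 11.31 × 10⁻³ = 2.494 kN/mm.
L_req = P_u / φr_n = 892 / 2.494 = 357.6 mm total.
Round up → use L = 360 mm.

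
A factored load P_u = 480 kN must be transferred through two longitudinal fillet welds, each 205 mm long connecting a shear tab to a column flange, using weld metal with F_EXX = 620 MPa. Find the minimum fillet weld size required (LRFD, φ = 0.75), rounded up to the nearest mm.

Total weld length L = 410 mm.
Required throat t_e = P_u / (φ × 0.6 F_EXX × L) = 480 / (0.75 × 0.6 × 620 × 410 × 10⁻³) = 4.196 mm.
Required leg w = t_e / 0.707 = 5.935 mm → use 6 mm.

w = 6 mm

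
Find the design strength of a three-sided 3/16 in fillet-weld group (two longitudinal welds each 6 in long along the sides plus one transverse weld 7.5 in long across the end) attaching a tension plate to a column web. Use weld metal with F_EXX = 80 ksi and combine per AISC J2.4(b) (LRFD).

φR_n ≈ 102 kips

t_e = 0.707 × 0.1875 = 0.1326 in.
R_nwl = 0.6 × 80 × 0.1326 × 12 = 76.36 kips (longitudinal, 2 welds).
R_nwt = 0.6 × 80 × 0.1326 × 7.5 = 47.72 kips (transverse, base value).
(i) R_nwl + R_nwt = 124.1 kips; (ii) 0.85 R_nwl + 1.5 R_nwt = 136.5 kips.
R_n = max = 136.5 kips [governs: (ii)]; φR_n = 102.4 kips.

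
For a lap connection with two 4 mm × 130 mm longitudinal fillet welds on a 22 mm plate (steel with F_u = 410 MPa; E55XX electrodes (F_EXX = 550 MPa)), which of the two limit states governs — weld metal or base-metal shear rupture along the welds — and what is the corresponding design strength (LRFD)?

t_e = 0.707 × 4 = 2.828 mm; L = 260 mm.
Weld metal: φR_n = 0.75 × 0.6 × 550 × 2.828 × 260 × 10⁻³ = 182 kN.
Base metal (shear rupture): φR_n = 0.75 × 0.6 × 410 × 22 × 260 × 10⁻³ = 1055 kN.
Governing: weld metal.

φR_n ≈ 182 kN (weld metal governs)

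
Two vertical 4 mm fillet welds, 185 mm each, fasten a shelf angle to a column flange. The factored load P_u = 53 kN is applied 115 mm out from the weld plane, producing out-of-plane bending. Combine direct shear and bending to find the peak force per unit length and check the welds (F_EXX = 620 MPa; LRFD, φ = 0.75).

f_max ≈ 553 N/mm; adequate

L_w = 2 × 185 = 370 mm; section modulus (unit throat) S = 2 × L²/6 = 11410 mm².
Direct shear f_v = P/L_w = 53×10³/370 = 143.2 N/mm.
Moment M = P × e = 53×10³ × 115 = 6095000 N·mm; bending f_b = M/S = 534.3 N/mm.
f_max = √(f_v² + f_b²) = √(143.2² + 534.3²) = 553.1 N/mm.
φr_n = 0.75 × 0.6 × 620 × (0.707 × 4) = 789 N/mm → adequate.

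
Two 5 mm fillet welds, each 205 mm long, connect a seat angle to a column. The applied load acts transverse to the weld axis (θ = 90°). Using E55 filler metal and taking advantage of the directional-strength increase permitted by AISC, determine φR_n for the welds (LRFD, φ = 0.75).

φR_n ≈ 538 kN

E55XX → F_EXX = 550 MPa.
t_e = 0.707 × 5 = 3.535 mm; A_we = 3.535 × 410 = 1449 mm².
Directional factor: 1.0 + 0.5 sin^1.5(90°) = 1.5.
F_nw = 0.6 × 550 × 1.5 = 495 MPa.
φR_n = 0.75 × 495 × 1449 × 10⁻³ = 538.1 kN.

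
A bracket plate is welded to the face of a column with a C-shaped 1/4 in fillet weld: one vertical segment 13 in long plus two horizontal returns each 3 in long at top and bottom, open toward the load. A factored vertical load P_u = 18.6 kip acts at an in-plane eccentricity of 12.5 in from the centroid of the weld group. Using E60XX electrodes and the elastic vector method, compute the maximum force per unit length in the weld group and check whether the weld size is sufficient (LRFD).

E60XX → F_EXX = 60 ksi.
Total weld length L_w = 19 in. Treat welds as unit-width lines.
Centroid: x̄ = 2×3×1.5 / 19 = 0.4737 in from the vertical weld.
Polar moment about centroid: J = I_x + I_y = [13³/12 + 2×3×6.5²] + [13×0.4737² + 2(3³/12 + 3×1.026²)] = 450.3 in³.
Direct shear f_v = P/L_w = 18.6 / 19 = 0.9789 kip/in (vertical).
Torsion M = P·e = 18.6 × 12.5 = 232.5 kip·in.
Critical point at (x, y) = (2.526, 6.5) from centroid. f_tx = M·y/J = 3.356 kip/in; f_ty = M·x/J = 1.304 kip/in.
Resultant f_max = √[f_tx² + (f_v + f_ty)²] = √[3.356² + (0.9789 + 1.304)²] = 4.059 kip/in.
Capacity per unit length: φr_n = 0.75 × 0.6 × 60 × (0.707 × 0.25) = 4.772 kip/in.
4.059 ≤ 4.772 → adequate.

f_max ≈ 4.06 kip/in; adequate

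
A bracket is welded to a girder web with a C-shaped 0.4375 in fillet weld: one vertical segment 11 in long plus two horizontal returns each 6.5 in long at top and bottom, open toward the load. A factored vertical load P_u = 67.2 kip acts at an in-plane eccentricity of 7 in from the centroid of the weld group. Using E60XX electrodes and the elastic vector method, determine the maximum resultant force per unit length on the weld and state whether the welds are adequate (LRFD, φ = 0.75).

E60XX → F_EXX = 60 ksi.
Total weld length L_w = 24 in. Treat welds as unit-width lines.
Centroid: x̄ = 2×6.5×3.25 / 24 = 1.76 in from the vertical weld.
Polar moment about centroid: J = I_x + I_y = [11³/12 + 2×6.5×5.5²] + [11×1.76² + 2(6.5³/12 + 6.5×1.49²)] = 612.9 in³.
Direct shear f_v = P/L_w = 67.2 / 24 = 2.8 kip/in (vertical).
Torsion M = P·e = 67.2 × 7 = 470.4 kip·in.
Critical point at (x, y) = (4.74, 5.5) from centroid. f_tx = M·y/J = 4.221 kip/in; f_ty = M·x/J = 3.638 kip/in.
Resultant f_max = √[f_tx² + (f_v + f_ty)²] = √[4.221² + (2.8 + 3.638)²] = 7.698 kip/in.
Capacity per unit length: φr_n = 0.75 × 0.6 × 60 × (0.707 × 0.4375) = 8.351 kip/in.
7.698 ≤ 8.351 → adequate.

f_max ≈ 7.7 kip/in; adequate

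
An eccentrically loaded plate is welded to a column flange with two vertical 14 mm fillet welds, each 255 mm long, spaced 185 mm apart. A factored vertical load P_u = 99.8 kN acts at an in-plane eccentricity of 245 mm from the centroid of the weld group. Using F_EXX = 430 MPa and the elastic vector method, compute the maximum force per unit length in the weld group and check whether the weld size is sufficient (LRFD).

f_max ≈ 674 N/mm; adequate

Total weld length L_w = 510 mm. Treat welds as unit-width lines.
Polar moment about centroid: J = 2[d³/12 + d(b/2)²] = 2[255³/12 + 255×92.5²] = 7127000 mm³.
Direct shear f_v = P/L_w = 99.8×10³ / 510 = 195.7 N/mm (vertical).
Torsion M = P·e = 99.8×10³ × 245 = 24451000 N·mm.
Critical point at (x, y) = (92.5, 127.5) from centroid. f_tx = M·y/J = 437.4 N/mm; f_ty = M·x/J = 317.3 N/mm.
Resultant f_max = √[f_tx² + (f_v + f_ty)²] = √[437.4² + (195.7 + 317.3)²] = 674.2 N/mm.
Capacity per unit length: φr_n = 0.75 × 0.6 × 430 × (0.707 × 14) = 1915 N/mm.
674.2 ≤ 1915 → adequate.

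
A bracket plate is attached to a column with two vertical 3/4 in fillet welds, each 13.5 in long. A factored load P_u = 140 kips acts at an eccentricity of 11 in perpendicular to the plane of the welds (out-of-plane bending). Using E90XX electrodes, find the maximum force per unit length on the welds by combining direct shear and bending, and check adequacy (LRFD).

E90XX → F_EXX = 90 ksi.
L_w = 2 × 13.5 = 27 in; section modulus (unit throat) S = 2 × L²/6 = 60.75 in².
Direct shear f_v = P/L_w = 140/27 = 5.185 kip/in.
Moment M = P × e = 140 × 11 = 1540 kip·in; bending f_b = M/S = 25.35 kip/in.
f_max = √(f_v² + f_b²) = √(5.185² + 25.35²) = 25.87 kip/in.
φr_n = 0.75 × 0.6 × 90 × (0.707 × 0.75) = 21.48 kip/in → NOT adequate.

f_max ≈ 25.9 kip/in; NOT adequate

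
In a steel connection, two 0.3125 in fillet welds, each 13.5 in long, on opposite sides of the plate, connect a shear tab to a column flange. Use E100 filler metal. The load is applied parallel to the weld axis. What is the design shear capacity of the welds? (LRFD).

φR_n ≈ 268 kips

E100XX → F_EXX = 100 ksi.
Effective throat t_e = 0.707 × 0.3125 = 0.2209 in.
Total length L = 27 in; A_we = 0.2209 × 27 = 5.965 in².
F_nw = 0.6 F_EXX = 0.6 × 100 = 60 ksi.
φR_n = 0.75 × 60 × 5.965 = 268.4 kips.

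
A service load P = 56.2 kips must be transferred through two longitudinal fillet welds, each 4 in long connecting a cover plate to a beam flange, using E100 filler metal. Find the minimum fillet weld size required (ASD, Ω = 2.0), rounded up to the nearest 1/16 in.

E100XX → F_EXX = 100 ksi.
Total weld length L = 8 in.
Required throat t_e = P × Ω / (0.6 F_EXX × L) = 56.2 × 2.0 / (0.6 × 100 × 8) = 0.2342 in.
Required leg w = t_e / 0.707 = 0.3312 in → use 3/8 in.

w = 3/8 in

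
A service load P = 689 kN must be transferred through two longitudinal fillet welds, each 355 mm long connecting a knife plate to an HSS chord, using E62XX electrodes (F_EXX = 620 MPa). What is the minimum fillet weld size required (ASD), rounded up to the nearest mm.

Total weld length L = 710 mm.
Required throat t_e = P × Ω / (0.6 F_EXX × L) = 689 × 2.0 / (0.6 × 620 × 710 × 10⁻³) = 5.217 mm.
Required leg w = t_e / 0.707 = 7.38 mm → use 8 mm.

w = 8 mm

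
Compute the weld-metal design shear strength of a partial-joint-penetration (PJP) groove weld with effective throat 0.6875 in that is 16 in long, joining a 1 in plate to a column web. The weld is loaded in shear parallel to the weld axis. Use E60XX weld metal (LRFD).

φR_n ≈ 297 kips

E60XX → F_EXX = 60 ksi.
Effective throat (given) t_e = 0.6875 in.
A_we = 0.6875 × 16 = 11 in².
F_nw = 0.6 F_EXX = 36 ksi.
φR_n = 0.75 × 36 × 11 = 297 kips.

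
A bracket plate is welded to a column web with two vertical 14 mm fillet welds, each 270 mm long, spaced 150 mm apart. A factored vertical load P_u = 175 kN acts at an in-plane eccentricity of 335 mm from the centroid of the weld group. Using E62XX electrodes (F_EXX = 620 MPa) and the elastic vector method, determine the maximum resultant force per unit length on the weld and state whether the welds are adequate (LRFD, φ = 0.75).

Total weld length L_w = 540 mm. Treat welds as unit-width lines.
Polar moment about centroid: J = 2[d³/12 + d(b/2)²] = 2[270³/12 + 270×75²] = 6318000 mm³.
Direct shear f_v = P/L_w = 175×10³ / 540 = 324.1 N/mm (vertical).
Torsion M = P·e = 175×10³ × 335 = 58625000 N·mm.
Critical point at (x, y) = (75, 135) from centroid. f_tx = M·y/J = 1253 N/mm; f_ty = M·x/J = 695.9 N/mm.
Resultant f_max = √[f_tx² + (f_v + f_ty)²] = √[1253² + (324.1 + 695.9)²] = 1615 N/mm.
Capacity per unit length: φr_n = 0.75 × 0.6 × 620 × (0.707 × 14) = 2762 N/mm.
1615 ≤ 2762 → adequate.

f_max ≈ 1620 N/mm; adequate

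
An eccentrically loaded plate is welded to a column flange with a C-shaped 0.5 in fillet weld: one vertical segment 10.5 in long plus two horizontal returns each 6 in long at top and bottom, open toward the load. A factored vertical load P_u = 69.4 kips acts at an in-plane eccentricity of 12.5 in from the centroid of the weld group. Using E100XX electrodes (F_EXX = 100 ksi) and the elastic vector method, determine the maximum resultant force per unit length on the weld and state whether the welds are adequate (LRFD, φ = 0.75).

Total weld length L_w = 22.5 in. Treat welds as unit-width lines.
Centroid: x̄ = 2×6×3 / 22.5 = 1.6 in from the vertical weld.
Polar moment about centroid: J = I_x + I_y = [10.5³/12 + 2×6×5.25²] + [10.5×1.6² + 2(6³/12 + 6×1.4²)] = 513.6 in³.
Direct shear f_v = P/L_w = 69.4 / 22.5 = 3.084 kip/in (vertical).
Torsion M = P·e = 69.4 × 12.5 = 867.5 kip·in.
Critical point at (x, y) = (4.4, 5.25) from centroid. f_tx = M·y/J = 8.867 kip/in; f_ty = M·x/J = 7.432 kip/in.
Resultant f_max = √[f_tx² + (f_v + f_ty)²] = √[8.867² + (3.084 + 7.432)²] = 13.76 kip/in.
Capacity per unit length: φr_n = 0.75 × 0.6 × 100 × (0.707 × 0.5) = 15.91 kip/in.
13.76 ≤ 15.91 → adequate.

f_max ≈ 13.8 kip/in; adequate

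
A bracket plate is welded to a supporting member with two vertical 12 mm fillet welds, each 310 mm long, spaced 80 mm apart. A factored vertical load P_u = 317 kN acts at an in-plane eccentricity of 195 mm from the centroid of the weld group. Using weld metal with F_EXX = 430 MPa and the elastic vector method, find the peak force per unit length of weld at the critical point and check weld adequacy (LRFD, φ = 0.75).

f_max ≈ 1860 N/mm; NOT adequate

Total weld length L_w = 620 mm. Treat welds as unit-width lines.
Polar moment about centroid: J = 2[d³/12 + d(b/2)²] = 2[310³/12 + 310×40²] = 5957000 mm³.
Direct shear f_v = P/L_w = 317×10³ / 620 = 511.3 N/mm (vertical).
Torsion M = P·e = 317×10³ × 195 = 61815000 N·mm.
Critical point at (x, y) = (40, 155) from centroid. f_tx = M·y/J = 1608 N/mm; f_ty = M·x/J = 415.1 N/mm.
Resultant f_max = √[f_tx² + (f_v + f_ty)²] = √[1608² + (511.3 + 415.1)²] = 1856 N/mm.
Capacity per unit length: φr_n = 0.75 × 0.6 × 430 × (0.707 × 12) = 1642 N/mm.
1856 > 1642 → NOT adequate.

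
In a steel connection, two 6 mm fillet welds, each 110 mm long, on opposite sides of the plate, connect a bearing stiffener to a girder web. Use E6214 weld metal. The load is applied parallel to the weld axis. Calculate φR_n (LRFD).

φR_n ≈ 260 kN

E62XX → F_EXX = 620 MPa.
Effective throat t_e = 0.707 × 6 = 4.242 mm.
Total length L = 220 mm; A_we = 4.242 × 220 = 933.2 mm².
F_nw = 0.6 F_EXX = 0.6 × 620 = 372 MPa.
φR_n = 0.75 × 372 × 933.2 × 10⁻³ = 260.4 kN.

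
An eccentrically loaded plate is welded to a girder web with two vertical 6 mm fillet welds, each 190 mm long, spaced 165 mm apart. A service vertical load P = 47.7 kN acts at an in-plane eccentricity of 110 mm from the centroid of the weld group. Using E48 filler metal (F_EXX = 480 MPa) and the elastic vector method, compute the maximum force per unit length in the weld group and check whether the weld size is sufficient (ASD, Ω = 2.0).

Total weld length L_w = 380 mm. Treat welds as unit-width lines.
Polar moment about centroid: J = 2[d³/12 + d(b/2)²] = 2[190³/12 + 190×82.5²] = 3730000 mm³.
Direct shear f_v = P/L_w = 47.7×10³ / 380 = 125.5 N/mm (vertical).
Torsion M = P·e = 47.7×10³ × 110 = 5247000 N·mm.
Critical point at (x, y) = (82.5, 95) from centroid. f_tx = M·y/J = 133.7 N/mm; f_ty = M·x/J = 116.1 N/mm.
Resultant f_max = √[f_tx² + (f_v + f_ty)²] = √[133.7² + (125.5 + 116.1)²] = 276.1 N/mm.
Capacity per unit length: r_n/Ω = (1/2.0) × 0.6 × 480 × (0.707 × 6) = 610.8 N/mm.
276.1 ≤ 610.8 → adequate.

f_max ≈ 276 N/mm; adequate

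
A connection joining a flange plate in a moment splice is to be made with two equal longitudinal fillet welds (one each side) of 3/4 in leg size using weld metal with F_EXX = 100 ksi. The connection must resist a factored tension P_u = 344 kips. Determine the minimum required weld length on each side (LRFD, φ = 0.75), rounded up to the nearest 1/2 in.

L = 7.5 in on each side

Throat t_e = 0.707 × 0.75 = 0.5302 in.
φr_n = 0.75 × 0.6 × 100 × 0.5302 = 23.86 kips/in.
L_req = P_u / φr_n = 344 / 23.86 = 14.42 in total.
Per side: 14.42 / 2 = 7.208 in.
Round up → use L = 7.5 in on each side.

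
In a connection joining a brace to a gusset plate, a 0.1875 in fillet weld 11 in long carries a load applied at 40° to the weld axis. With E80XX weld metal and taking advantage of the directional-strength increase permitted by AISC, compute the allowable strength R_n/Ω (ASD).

E80XX → F_EXX = 80 ksi.
t_e = 0.707 × 0.1875 = 0.1326 in; A_we = 0.1326 × 11 = 1.458 in².
Directional factor: 1.0 + 0.5 sin^1.5(40°) = 1.258.
F_nw = 0.6 × 80 × 1.258 = 60.37 ksi.
R_n/Ω = (60.37 × 1.458) / 2.0 = 44.01 kips.

R_n/Ω ≈ 44 kips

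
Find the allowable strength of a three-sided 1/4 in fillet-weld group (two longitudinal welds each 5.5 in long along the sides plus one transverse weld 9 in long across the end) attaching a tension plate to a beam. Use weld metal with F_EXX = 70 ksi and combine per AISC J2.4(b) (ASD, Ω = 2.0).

R_n/Ω ≈ 84.8 kip

t_e = 0.707 × 0.25 = 0.1767 in.
R_nwl = 0.6 × 70 × 0.1767 × 11 = 81.66 kip (longitudinal, 2 welds).
R_nwt = 0.6 × 70 × 0.1767 × 9 = 66.81 kip (transverse, base value).
(i) R_nwl + R_nwt = 148.5 kip; (ii) 0.85 R_nwl + 1.5 R_nwt = 169.6 kip.
R_n = max = 169.6 kip [governs: (ii)]; R_n/Ω = 84.81 kip.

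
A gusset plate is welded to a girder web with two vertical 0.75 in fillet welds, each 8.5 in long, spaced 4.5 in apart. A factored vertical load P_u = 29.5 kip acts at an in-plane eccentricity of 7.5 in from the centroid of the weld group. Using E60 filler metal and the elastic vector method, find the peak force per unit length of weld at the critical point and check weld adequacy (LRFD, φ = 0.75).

f_max ≈ 6.64 kip/in; adequate

E60XX → F_EXX = 60 ksi.
Total weld length L_w = 17 in. Treat welds as unit-width lines.
Polar moment about centroid: J = 2[d³/12 + d(b/2)²] = 2[8.5³/12 + 8.5×2.25²] = 188.4 in³.
Direct shear f_v = P/L_w = 29.5 / 17 = 1.735 kip/in (vertical).
Torsion M = P·e = 29.5 × 7.5 = 221.25 kip·in.
Critical point at (x, y) = (2.25, 4.25) from centroid. f_tx = M·y/J = 4.991 kip/in; f_ty = M·x/J = 2.642 kip/in.
Resultant f_max = √[f_tx² + (f_v + f_ty)²] = √[4.991² + (1.735 + 2.642)²] = 6.638 kip/in.
Capacity per unit length: φr_n = 0.75 × 0.6 × 60 × (0.707 × 0.75) = 14.32 kip/in.
6.638 ≤ 14.32 → adequate.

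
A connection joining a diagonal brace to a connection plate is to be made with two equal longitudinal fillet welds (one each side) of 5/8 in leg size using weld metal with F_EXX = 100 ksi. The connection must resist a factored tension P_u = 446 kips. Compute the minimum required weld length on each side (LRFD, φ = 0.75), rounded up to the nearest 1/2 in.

L = 11.5 in on each side

Throat t_e = 0.707 × 0.625 = 0.4419 in.
φr_n = 0.75 × 0.6 × 100 × 0.4419 = 19.88 kips/in.
L_req = P_u / φr_n = 446 / 19.88 = 22.43 in total.
Per side: 22.43 / 2 = 11.21 in.
Round up → use L = 11.5 in on each side.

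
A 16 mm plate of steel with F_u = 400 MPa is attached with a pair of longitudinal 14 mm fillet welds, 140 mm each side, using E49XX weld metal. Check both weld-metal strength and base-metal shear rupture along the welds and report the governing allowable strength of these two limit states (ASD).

R_n/Ω ≈ 407 kN (weld metal governs)

E49XX → F_EXX = 490 MPa.
t_e = 0.707 × 14 = 9.898 mm; L = 280 mm.
Weld metal: R_n/Ω = (1/2.0) × 0.6 × 490 × 9.898 × 280 × 10⁻³ = 407.4 kN.
Base metal (shear rupture): R_n/Ω = (1/2.0) × 0.6 × 400 × 16 × 280 × 10⁻³ = 537.6 kN.
Governing: weld metal.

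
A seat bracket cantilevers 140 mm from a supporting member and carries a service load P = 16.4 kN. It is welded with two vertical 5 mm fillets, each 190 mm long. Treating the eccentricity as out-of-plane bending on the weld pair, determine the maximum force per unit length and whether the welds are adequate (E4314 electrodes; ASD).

E43XX → F_EXX = 430 MPa.
L_w = 2 × 190 = 380 mm; section modulus (unit throat) S = 2 × L²/6 = 12030 mm².
Direct shear f_v = P/L_w = 16.4×10³/380 = 43.16 N/mm.
Moment M = P × e = 16.4×10³ × 140 = 2296000 N·mm; bending f_b = M/S = 190.8 N/mm.
f_max = √(f_v² + f_b²) = √(43.16² + 190.8²) = 195.6 N/mm.
r_n/Ω = (1/2.0) × 0.6 × 430 × (0.707 × 5) = 456 N/mm → adequate.

f_max ≈ 196 N/mm; adequate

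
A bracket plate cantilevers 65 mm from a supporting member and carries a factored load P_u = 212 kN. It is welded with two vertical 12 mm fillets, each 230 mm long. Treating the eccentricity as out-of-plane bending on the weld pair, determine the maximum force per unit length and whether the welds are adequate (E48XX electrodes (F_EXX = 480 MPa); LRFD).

f_max ≈ 907 N/mm; adequate

L_w = 2 × 230 = 460 mm; section modulus (unit throat) S = 2 × L²/6 = 17630 mm².
Direct shear f_v = P/L_w = 212×10³/460 = 460.9 N/mm.
Moment M = P × e = 212×10³ × 65 = 13780000 N·mm; bending f_b = M/S = 781.5 N/mm.
f_max = √(f_v² + f_b²) = √(460.9² + 781.5²) = 907.3 N/mm.
φr_n = 0.75 × 0.6 × 480 × (0.707 × 12) = 1833 N/mm → adequate.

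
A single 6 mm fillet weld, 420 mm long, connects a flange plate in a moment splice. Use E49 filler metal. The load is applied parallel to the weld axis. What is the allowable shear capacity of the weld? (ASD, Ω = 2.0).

E49XX → F_EXX = 490 MPa.
Effective throat t_e = 0.707 × 6 = 4.242 mm.
Total length L = 420 mm; A_we = 4.242 × 420 = 1782 mm².
F_nw = 0.6 F_EXX = 0.6 × 490 = 294 MPa.
R_n = 294 × 1782 × 10⁻³ = 523.8 kN; R_n/Ω = 523.8/2.0 = 261.9 kN.

R_n/Ω ≈ 262 kN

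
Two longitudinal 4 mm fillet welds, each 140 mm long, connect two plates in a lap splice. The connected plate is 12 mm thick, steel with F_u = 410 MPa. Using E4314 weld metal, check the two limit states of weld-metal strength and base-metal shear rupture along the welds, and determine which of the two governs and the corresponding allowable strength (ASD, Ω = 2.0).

E43XX → F_EXX = 430 MPa.
t_e = 0.707 × 4 = 2.828 mm; L = 280 mm.
Weld metal: R_n/Ω = (1/2.0) × 0.6 × 430 × 2.828 × 280 × 10⁻³ = 102.1 kN.
Base metal (shear rupture): R_n/Ω = (1/2.0) × 0.6 × 410 × 12 × 280 × 10⁻³ = 413.3 kN.
Governing: weld metal.

R_n/Ω ≈ 102 kN (weld metal governs)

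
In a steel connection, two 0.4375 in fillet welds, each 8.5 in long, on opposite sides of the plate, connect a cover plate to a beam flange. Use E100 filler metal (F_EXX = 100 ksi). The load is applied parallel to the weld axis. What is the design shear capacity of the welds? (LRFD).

Effective throat t_e = 0.707 × 0.4375 = 0.3093 in.
Total length L = 17 in; A_we = 0.3093 × 17 = 5.258 in².
F_nw = 0.6 F_EXX = 0.6 × 100 = 60 ksi.
φR_n = 0.75 × 60 × 5.258 = 236.6 kips.

φR_n ≈ 237 kips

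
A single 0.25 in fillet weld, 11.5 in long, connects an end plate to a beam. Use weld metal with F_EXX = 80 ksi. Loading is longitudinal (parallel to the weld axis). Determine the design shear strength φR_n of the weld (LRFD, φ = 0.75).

φR_n ≈ 73.2 kip

Effective throat t_e = 0.707 × 0.25 = 0.1767 in.
Total length L = 11.5 in; A_we = 0.1767 × 11.5 = 2.033 in².
F_nw = 0.6 F_EXX = 0.6 × 80 = 48 ksi.
φR_n = 0.75 × 48 × 2.033 = 73.17 kip.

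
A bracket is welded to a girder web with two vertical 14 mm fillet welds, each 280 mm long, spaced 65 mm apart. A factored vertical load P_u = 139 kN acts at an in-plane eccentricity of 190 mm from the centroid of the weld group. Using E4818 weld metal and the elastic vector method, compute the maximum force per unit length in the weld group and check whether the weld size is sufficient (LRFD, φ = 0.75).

E48XX → F_EXX = 480 MPa.
Total weld length L_w = 560 mm. Treat welds as unit-width lines.
Polar moment about centroid: J = 2[d³/12 + d(b/2)²] = 2[280³/12 + 280×32.5²] = 4250000 mm³.
Direct shear f_v = P/L_w = 139×10³ / 560 = 248.2 N/mm (vertical).
Torsion M = P·e = 139×10³ × 190 = 26410000 N·mm.
Critical point at (x, y) = (32.5, 140) from centroid. f_tx = M·y/J = 869.9 N/mm; f_ty = M·x/J = 202 N/mm.
Resultant f_max = √[f_tx² + (f_v + f_ty)²] = √[869.9² + (248.2 + 202)²] = 979.5 N/mm.
Capacity per unit length: φr_n = 0.75 × 0.6 × 480 × (0.707 × 14) = 2138 N/mm.
979.5 ≤ 2138 → adequate.

f_max ≈ 980 N/mm; adequate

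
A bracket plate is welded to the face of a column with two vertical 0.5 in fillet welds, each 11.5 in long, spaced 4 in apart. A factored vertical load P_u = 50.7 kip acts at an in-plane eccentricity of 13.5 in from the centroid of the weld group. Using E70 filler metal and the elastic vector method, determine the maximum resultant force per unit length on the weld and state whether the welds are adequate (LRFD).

E70XX → F_EXX = 70 ksi.
Total weld length L_w = 23 in. Treat welds as unit-width lines.
Polar moment about centroid: J = 2[d³/12 + d(b/2)²] = 2[11.5³/12 + 11.5×2²] = 345.5 in³.
Direct shear f_v = P/L_w = 50.7 / 23 = 2.204 kip/in (vertical).
Torsion M = P·e = 50.7 × 13.5 = 684.45 kip·in.
Critical point at (x, y) = (2, 5.75) from centroid. f_tx = M·y/J = 11.39 kip/in; f_ty = M·x/J = 3.962 kip/in.
Resultant f_max = √[f_tx² + (f_v + f_ty)²] = √[11.39² + (2.204 + 3.962)²] = 12.95 kip/in.
Capacity per unit length: φr_n = 0.75 × 0.6 × 70 × (0.707 × 0.5) = 11.14 kip/in.
12.95 > 11.14 → NOT adequate.

f_max ≈ 13 kip/in; NOT adequate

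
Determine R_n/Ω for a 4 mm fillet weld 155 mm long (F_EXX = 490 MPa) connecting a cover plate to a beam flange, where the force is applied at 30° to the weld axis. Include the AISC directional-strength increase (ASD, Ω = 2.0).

t_e = 0.707 × 4 = 2.828 mm; A_we = 2.828 × 155 = 438.3 mm².
Directional factor: 1.0 + 0.5 sin^1.5(30°) = 1.177.
F_nw = 0.6 × 490 × 1.177 = 346 MPa.
R_n/Ω = (346 × 438.3) / 2.0 × 10⁻³ = 75.83 kN.

R_n/Ω ≈ 75.8 kN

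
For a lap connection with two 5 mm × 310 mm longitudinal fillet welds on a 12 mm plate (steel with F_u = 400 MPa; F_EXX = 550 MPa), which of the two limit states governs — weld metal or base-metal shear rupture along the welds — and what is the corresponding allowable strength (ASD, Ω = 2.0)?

t_e = 0.707 × 5 = 3.535 mm; L = 620 mm.
Weld metal: R_n/Ω = (1/2.0) × 0.6 × 550 × 3.535 × 620 × 10⁻³ = 361.6 kN.
Base metal (shear rupture): R_n/Ω = (1/2.0) × 0.6 × 400 × 12 × 620 × 10⁻³ = 892.8 kN.
Governing: weld metal.

R_n/Ω ≈ 362 kN (weld metal governs)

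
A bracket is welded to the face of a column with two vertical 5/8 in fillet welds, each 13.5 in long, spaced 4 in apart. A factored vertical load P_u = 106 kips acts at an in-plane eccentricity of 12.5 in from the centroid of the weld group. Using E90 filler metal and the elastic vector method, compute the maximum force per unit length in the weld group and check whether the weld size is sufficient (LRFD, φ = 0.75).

f_max ≈ 19.5 kip/in; NOT adequate

E90XX → F_EXX = 90 ksi.
Total weld length L_w = 27 in. Treat welds as unit-width lines.
Polar moment about centroid: J = 2[d³/12 + d(b/2)²] = 2[13.5³/12 + 13.5×2²] = 518.1 in³.
Direct shear f_v = P/L_w = 106 / 27 = 3.926 kip/in (vertical).
Torsion M = P·e = 106 × 12.5 = 1325 kip·in.
Critical point at (x, y) = (2, 6.75) from centroid. f_tx = M·y/J = 17.26 kip/in; f_ty = M·x/J = 5.115 kip/in.
Resultant f_max = √[f_tx² + (f_v + f_ty)²] = √[17.26² + (3.926 + 5.115)²] = 19.49 kip/in.
Capacity per unit length: φr_n = 0.75 × 0.6 × 90 × (0.707 × 0.625) = 17.9 kip/in.
19.49 > 17.9 → NOT adequate.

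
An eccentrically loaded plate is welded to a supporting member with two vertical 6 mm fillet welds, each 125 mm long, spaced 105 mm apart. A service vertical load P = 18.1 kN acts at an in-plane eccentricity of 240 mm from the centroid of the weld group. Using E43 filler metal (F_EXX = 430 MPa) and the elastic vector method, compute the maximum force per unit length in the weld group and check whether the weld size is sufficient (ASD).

f_max ≈ 400 N/mm; adequate

Total weld length L_w = 250 mm. Treat welds as unit-width lines.
Polar moment about centroid: J = 2[d³/12 + d(b/2)²] = 2[125³/12 + 125×52.5²] = 1015000 mm³.
Direct shear f_v = P/L_w = 18.1×10³ / 250 = 72.4 N/mm (vertical).
Torsion M = P·e = 18.1×10³ × 240 = 4344000 N·mm.
Critical point at (x, y) = (52.5, 62.5) from centroid. f_tx = M·y/J = 267.6 N/mm; f_ty = M·x/J = 224.8 N/mm.
Resultant f_max = √[f_tx² + (f_v + f_ty)²] = √[267.6² + (72.4 + 224.8)²] = 399.9 N/mm.
Capacity per unit length: r_n/Ω = (1/2.0) × 0.6 × 430 × (0.707 × 6) = 547.2 N/mm.
399.9 ≤ 547.2 → adequate.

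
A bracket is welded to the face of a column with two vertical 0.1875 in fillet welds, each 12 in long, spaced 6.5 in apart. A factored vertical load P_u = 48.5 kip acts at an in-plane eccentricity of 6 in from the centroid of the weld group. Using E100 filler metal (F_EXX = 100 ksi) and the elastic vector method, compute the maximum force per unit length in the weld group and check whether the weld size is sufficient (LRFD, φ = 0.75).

Total weld length L_w = 24 in. Treat welds as unit-width lines.
Polar moment about centroid: J = 2[d³/12 + d(b/2)²] = 2[12³/12 + 12×3.25²] = 541.5 in³.
Direct shear f_v = P/L_w = 48.5 / 24 = 2.021 kip/in (vertical).
Torsion M = P·e = 48.5 × 6 = 291 kip·in.
Critical point at (x, y) = (3.25, 6) from centroid. f_tx = M·y/J = 3.224 kip/in; f_ty = M·x/J = 1.747 kip/in.
Resultant f_max = √[f_tx² + (f_v + f_ty)²] = √[3.224² + (2.021 + 1.747)²] = 4.959 kip/in.
Capacity per unit length: φr_n = 0.75 × 0.6 × 100 × (0.707 × 0.1875) = 5.965 kip/in.
4.959 ≤ 5.965 → adequate.

f_max ≈ 4.96 kip/in; adequate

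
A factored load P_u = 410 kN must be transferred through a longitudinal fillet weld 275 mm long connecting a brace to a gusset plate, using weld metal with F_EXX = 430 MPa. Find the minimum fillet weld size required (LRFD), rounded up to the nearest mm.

w = 11 mm

Total weld length L = 275 mm.
Required throat t_e = P_u / (φ × 0.6 F_EXX × L) = 410 / (0.75 × 0.6 × 430 × 275 × 10⁻³) = 7.705 mm.
Required leg w = t_e / 0.707 = 10.9 mm → use 11 mm.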